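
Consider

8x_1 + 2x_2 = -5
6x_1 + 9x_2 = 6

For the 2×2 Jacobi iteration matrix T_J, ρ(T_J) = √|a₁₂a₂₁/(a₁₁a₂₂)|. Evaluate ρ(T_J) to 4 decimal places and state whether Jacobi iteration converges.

0.4082

a₁₂a₂₁/(a₁₁a₂₂) = (2)·(6) / ((8)·(9)) = 0.166667
ρ = √|0.166667| = √0.166667 = 0.4082
ρ < 1, so Jacobi converges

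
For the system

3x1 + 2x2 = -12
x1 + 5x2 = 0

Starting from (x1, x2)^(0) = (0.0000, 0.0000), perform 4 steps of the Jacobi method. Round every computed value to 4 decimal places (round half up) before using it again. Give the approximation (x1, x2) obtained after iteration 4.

Iteration 1:
  x1 = (-12 - (2)·0.0000) / (3) = -4.0000
  x2 = (0 - (1)·0.0000) / (5) = 0.0000
Iteration 2:
  x1 = (-12 - (2)·0.0000) / (3) = -4.0000
  x2 = (0 - (1)·-4.0000) / (5) = 0.8000
Iteration 3:
  x1 = (-12 - (2)·0.8000) / (3) = -4.5333
  x2 = (0 - (1)·-4.0000) / (5) = 0.8000
Iteration 4:
  x1 = (-12 - (2)·0.8000) / (3) = -4.5333
  x2 = (0 - (1)·-4.5333) / (5) = 0.9067

(-4.5333, 0.9067)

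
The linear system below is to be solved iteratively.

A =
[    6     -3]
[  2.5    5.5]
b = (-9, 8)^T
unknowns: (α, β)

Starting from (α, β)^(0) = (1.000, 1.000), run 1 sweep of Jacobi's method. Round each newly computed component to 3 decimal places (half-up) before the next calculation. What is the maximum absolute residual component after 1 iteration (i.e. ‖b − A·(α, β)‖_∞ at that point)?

5.000

Iteration 1:
  α = (-9 - (-3)·1.000) / (6) = -1.000
  β = (8 - (2.5)·1.000) / (5.5) = 1.000
Residual b − A·x = (0.000, 5.000); ∞-norm = 5.000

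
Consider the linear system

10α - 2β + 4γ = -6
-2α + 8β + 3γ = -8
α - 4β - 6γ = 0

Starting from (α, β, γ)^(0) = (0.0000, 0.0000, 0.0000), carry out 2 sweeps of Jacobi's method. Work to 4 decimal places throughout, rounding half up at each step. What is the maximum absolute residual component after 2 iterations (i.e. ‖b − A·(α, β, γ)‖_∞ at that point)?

Iteration 1:
  α = (-6 - (-2)·0.0000 - (4)·0.0000) / (10) = -0.6000
  β = (-8 - (-2)·0.0000 - (3)·0.0000) / (8) = -1.0000
  γ = (0 - (1)·0.0000 - (-4)·0.0000) / (-6) = 0.0000
Iteration 2:
  α = (-6 - (-2)·-1.0000 - (4)·0.0000) / (10) = -0.8000
  β = (-8 - (-2)·-0.6000 - (3)·0.0000) / (8) = -1.1500
  γ = (0 - (1)·-0.6000 - (-4)·-1.0000) / (-6) = 0.5667
Residual b − A·x = (-2.5668, -2.1001, -0.3998); ∞-norm = 2.5668

2.5668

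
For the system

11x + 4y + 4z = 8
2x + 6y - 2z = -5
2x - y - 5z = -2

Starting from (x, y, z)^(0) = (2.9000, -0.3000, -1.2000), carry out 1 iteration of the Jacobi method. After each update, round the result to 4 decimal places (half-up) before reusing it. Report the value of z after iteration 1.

1.6200

Iteration 1:
  x = (8 - (4)·-0.3000 - (4)·-1.2000) / (11) = 1.2727
  y = (-5 - (2)·2.9000 - (-2)·-1.2000) / (6) = -2.2000
  z = (-2 - (2)·2.9000 - (-1)·-0.3000) / (-5) = 1.6200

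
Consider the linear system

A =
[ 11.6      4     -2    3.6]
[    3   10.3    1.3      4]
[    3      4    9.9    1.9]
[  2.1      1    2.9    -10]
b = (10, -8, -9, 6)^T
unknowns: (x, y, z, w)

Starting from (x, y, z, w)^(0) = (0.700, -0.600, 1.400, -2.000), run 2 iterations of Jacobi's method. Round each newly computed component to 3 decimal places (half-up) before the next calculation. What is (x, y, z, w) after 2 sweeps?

(0.941, -1.235, -1.320, -0.376)

Iteration 1:
  x = (10 - (4)·-0.600 - (-2)·1.400 - (3.6)·-2.000) / (11.6) = 1.931
  y = (-8 - (3)·0.700 - (1.3)·1.400 - (4)·-2.000) / (10.3) = -0.381
  z = (-9 - (3)·0.700 - (4)·-0.600 - (1.9)·-2.000) / (9.9) = -0.495
  w = (6 - (2.1)·0.700 - (1)·-0.600 - (2.9)·1.400) / (-10) = -0.107
Iteration 2:
  x = (10 - (4)·-0.381 - (-2)·-0.495 - (3.6)·-0.107) / (11.6) = 0.941
  y = (-8 - (3)·1.931 - (1.3)·-0.495 - (4)·-0.107) / (10.3) = -1.235
  z = (-9 - (3)·1.931 - (4)·-0.381 - (1.9)·-0.107) / (9.9) = -1.320
  w = (6 - (2.1)·1.931 - (1)·-0.381 - (2.9)·-0.495) / (-10) = -0.376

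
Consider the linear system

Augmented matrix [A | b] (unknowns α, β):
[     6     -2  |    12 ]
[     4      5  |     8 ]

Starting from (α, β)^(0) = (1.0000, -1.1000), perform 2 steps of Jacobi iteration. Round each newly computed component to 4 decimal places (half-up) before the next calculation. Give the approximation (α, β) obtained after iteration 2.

Iteration 1:
  α = (12 - (-2)·-1.1000) / (6) = 1.6333
  β = (8 - (4)·1.0000) / (5) = 0.8000
Iteration 2:
  α = (12 - (-2)·0.8000) / (6) = 2.2667
  β = (8 - (4)·1.6333) / (5) = 0.2934

(2.2667, 0.2934)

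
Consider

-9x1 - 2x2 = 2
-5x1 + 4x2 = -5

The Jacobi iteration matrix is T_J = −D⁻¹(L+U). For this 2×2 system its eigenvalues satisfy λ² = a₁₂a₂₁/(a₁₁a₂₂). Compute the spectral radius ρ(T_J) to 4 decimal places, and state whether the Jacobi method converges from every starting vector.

0.5270

a₁₂a₂₁/(a₁₁a₂₂) = (-2)·(-5) / ((-9)·(4)) = -0.277778
ρ = √|-0.277778| = √0.277778 = 0.5270
ρ < 1, so Jacobi converges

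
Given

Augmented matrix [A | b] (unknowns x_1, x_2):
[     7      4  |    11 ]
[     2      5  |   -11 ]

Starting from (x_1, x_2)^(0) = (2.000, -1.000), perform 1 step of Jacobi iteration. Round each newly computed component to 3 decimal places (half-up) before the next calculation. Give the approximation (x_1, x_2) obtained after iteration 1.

Iteration 1:
  x_1 = (11 - (4)·-1.000) / (7) = 2.143
  x_2 = (-11 - (2)·2.000) / (5) = -3.000

(2.143, -3.000)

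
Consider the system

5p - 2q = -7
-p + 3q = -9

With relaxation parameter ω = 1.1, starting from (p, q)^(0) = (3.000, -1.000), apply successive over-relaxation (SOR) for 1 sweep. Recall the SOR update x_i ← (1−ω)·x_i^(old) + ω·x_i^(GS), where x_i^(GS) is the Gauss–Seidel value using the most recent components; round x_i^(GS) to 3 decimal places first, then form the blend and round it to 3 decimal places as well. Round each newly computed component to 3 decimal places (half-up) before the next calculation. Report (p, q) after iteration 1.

(-2.280, -4.036)

Iteration 1:
  p: GS value = (-7 - (-2)·-1.000) / (5) = -1.800;  p ← (1−ω)·3.000 + ω·-1.800 = -2.280
  q: GS value = (-9 - (-1)·-2.280) / (3) = -3.760;  q ← (1−ω)·-1.000 + ω·-3.760 = -4.036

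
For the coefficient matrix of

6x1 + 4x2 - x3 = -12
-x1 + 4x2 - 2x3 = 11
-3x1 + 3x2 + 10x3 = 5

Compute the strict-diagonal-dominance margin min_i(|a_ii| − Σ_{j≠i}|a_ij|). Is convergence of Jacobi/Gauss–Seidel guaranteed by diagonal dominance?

1

row 1: |6| − (4+1) = 1
row 2: |4| − (1+2) = 1
row 3: |10| − (3+3) = 4
minimum over rows = 1 → strictly diagonally dominant (convergence guaranteed)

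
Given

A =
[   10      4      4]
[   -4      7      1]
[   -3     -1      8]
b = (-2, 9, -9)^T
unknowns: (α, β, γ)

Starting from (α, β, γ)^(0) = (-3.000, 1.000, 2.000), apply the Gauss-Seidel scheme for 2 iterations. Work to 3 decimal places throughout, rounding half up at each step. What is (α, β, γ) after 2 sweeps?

Iteration 1:
  α = (-2 - (4)·1.000 - (4)·2.000) / (10) = -1.400
  β = (9 - (-4)·-1.400 - (1)·2.000) / (7) = 0.200
  γ = (-9 - (-3)·-1.400 - (-1)·0.200) / (8) = -1.625
Iteration 2:
  α = (-2 - (4)·0.200 - (4)·-1.625) / (10) = 0.370
  β = (9 - (-4)·0.370 - (1)·-1.625) / (7) = 1.729
  γ = (-9 - (-3)·0.370 - (-1)·1.729) / (8) = -0.770

(0.370, 1.729, -0.770)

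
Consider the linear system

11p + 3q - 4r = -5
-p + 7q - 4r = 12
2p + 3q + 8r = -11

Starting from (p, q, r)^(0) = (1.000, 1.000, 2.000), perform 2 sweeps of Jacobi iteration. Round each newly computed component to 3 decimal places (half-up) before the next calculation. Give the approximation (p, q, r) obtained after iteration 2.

Iteration 1:
  p = (-5 - (3)·1.000 - (-4)·2.000) / (11) = 0.000
  q = (12 - (-1)·1.000 - (-4)·2.000) / (7) = 3.000
  r = (-11 - (2)·1.000 - (3)·1.000) / (8) = -2.000
Iteration 2:
  p = (-5 - (3)·3.000 - (-4)·-2.000) / (11) = -2.000
  q = (12 - (-1)·0.000 - (-4)·-2.000) / (7) = 0.571
  r = (-11 - (2)·0.000 - (3)·3.000) / (8) = -2.500

(-2.000, 0.571, -2.500)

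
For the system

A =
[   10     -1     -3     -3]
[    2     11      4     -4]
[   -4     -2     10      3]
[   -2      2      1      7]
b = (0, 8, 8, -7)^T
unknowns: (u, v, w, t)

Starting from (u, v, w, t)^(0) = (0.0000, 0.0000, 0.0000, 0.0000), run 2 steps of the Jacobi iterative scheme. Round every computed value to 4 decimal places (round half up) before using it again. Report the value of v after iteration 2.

Iteration 1:
  u = (0 - (-1)·0.0000 - (-3)·0.0000 - (-3)·0.0000) / (10) = 0.0000
  v = (8 - (2)·0.0000 - (4)·0.0000 - (-4)·0.0000) / (11) = 0.7273
  w = (8 - (-4)·0.0000 - (-2)·0.0000 - (3)·0.0000) / (10) = 0.8000
  t = (-7 - (-2)·0.0000 - (2)·0.0000 - (1)·0.0000) / (7) = -1.0000
Iteration 2:
  u = (0 - (-1)·0.7273 - (-3)·0.8000 - (-3)·-1.0000) / (10) = 0.0127
  v = (8 - (2)·0.0000 - (4)·0.8000 - (-4)·-1.0000) / (11) = 0.0727
  w = (8 - (-4)·0.0000 - (-2)·0.7273 - (3)·-1.0000) / (10) = 1.2455
  t = (-7 - (-2)·0.0000 - (2)·0.7273 - (1)·0.8000) / (7) = -1.3221

0.0727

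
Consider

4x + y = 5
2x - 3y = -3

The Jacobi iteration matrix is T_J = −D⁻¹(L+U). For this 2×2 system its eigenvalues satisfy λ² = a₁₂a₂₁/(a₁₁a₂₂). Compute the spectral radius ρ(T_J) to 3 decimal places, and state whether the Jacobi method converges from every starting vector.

a₁₂a₂₁/(a₁₁a₂₂) = (1)·(2) / ((4)·(-3)) = -0.166667
ρ = √|-0.166667| = √0.166667 = 0.408
ρ < 1, so Jacobi converges

0.408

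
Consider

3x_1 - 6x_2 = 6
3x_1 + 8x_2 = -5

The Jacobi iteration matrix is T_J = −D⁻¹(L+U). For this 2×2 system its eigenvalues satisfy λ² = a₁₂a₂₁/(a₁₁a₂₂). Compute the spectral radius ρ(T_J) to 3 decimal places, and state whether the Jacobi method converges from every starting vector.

a₁₂a₂₁/(a₁₁a₂₂) = (-6)·(3) / ((3)·(8)) = -0.750000
ρ = √|-0.750000| = √0.750000 = 0.866
ρ < 1, so Jacobi converges

0.866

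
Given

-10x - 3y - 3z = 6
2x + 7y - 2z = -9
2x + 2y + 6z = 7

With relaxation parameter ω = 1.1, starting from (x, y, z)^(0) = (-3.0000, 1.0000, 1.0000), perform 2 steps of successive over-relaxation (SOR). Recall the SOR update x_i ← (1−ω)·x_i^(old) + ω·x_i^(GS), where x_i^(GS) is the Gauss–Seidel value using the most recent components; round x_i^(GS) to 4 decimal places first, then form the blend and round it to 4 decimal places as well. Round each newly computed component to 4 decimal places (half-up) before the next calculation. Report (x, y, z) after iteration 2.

Iteration 1:
  x: GS value = (6 - (-3)·1.0000 - (-3)·1.0000) / (-10) = -1.2000;  x ← (1−ω)·-3.0000 + ω·-1.2000 = -1.0200
  y: GS value = (-9 - (2)·-1.0200 - (-2)·1.0000) / (7) = -0.7086;  y ← (1−ω)·1.0000 + ω·-0.7086 = -0.8795
  z: GS value = (7 - (2)·-1.0200 - (2)·-0.8795) / (6) = 1.7998;  z ← (1−ω)·1.0000 + ω·1.7998 = 1.8798
Iteration 2:
  x: GS value = (6 - (-3)·-0.8795 - (-3)·1.8798) / (-10) = -0.9001;  x ← (1−ω)·-1.0200 + ω·-0.9001 = -0.8881
  y: GS value = (-9 - (2)·-0.8881 - (-2)·1.8798) / (7) = -0.4949;  y ← (1−ω)·-0.8795 + ω·-0.4949 = -0.4564
  z: GS value = (7 - (2)·-0.8881 - (2)·-0.4564) / (6) = 1.6148;  z ← (1−ω)·1.8798 + ω·1.6148 = 1.5883

(-0.8881, -0.4564, 1.5883)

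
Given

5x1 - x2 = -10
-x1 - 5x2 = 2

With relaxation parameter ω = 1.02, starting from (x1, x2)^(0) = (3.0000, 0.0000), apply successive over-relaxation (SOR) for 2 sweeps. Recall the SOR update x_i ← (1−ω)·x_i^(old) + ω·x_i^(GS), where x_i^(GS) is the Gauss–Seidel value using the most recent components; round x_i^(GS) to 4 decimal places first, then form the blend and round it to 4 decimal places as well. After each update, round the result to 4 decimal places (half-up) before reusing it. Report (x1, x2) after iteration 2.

(-1.9938, -0.0016)

Iteration 1:
  x1: GS value = (-10 - (-1)·0.0000) / (5) = -2.0000;  x1 ← (1−ω)·3.0000 + ω·-2.0000 = -2.1000
  x2: GS value = (2 - (-1)·-2.1000) / (-5) = 0.0200;  x2 ← (1−ω)·0.0000 + ω·0.0200 = 0.0204
Iteration 2:
  x1: GS value = (-10 - (-1)·0.0204) / (5) = -1.9959;  x1 ← (1−ω)·-2.1000 + ω·-1.9959 = -1.9938
  x2: GS value = (2 - (-1)·-1.9938) / (-5) = -0.0012;  x2 ← (1−ω)·0.0204 + ω·-0.0012 = -0.0016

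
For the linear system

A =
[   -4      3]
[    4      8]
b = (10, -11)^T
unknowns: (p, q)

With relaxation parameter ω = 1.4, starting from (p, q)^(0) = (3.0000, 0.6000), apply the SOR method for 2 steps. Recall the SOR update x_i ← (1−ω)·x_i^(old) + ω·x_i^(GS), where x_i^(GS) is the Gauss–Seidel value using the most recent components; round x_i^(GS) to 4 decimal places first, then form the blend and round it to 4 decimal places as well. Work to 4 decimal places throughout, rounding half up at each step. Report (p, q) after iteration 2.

Iteration 1:
  p: GS value = (10 - (3)·0.6000) / (-4) = -2.0500;  p ← (1−ω)·3.0000 + ω·-2.0500 = -4.0700
  q: GS value = (-11 - (4)·-4.0700) / (8) = 0.6600;  q ← (1−ω)·0.6000 + ω·0.6600 = 0.6840
Iteration 2:
  p: GS value = (10 - (3)·0.6840) / (-4) = -1.9870;  p ← (1−ω)·-4.0700 + ω·-1.9870 = -1.1538
  q: GS value = (-11 - (4)·-1.1538) / (8) = -0.7981;  q ← (1−ω)·0.6840 + ω·-0.7981 = -1.3909

(-1.1538, -1.3909)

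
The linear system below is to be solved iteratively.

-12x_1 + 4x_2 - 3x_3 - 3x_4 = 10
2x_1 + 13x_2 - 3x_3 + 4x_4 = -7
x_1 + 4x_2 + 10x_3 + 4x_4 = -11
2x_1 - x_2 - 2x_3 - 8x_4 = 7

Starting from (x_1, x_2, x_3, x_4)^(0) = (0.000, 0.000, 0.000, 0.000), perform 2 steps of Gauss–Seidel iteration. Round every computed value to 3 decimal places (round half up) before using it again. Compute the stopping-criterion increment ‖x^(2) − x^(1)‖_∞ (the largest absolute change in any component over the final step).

Iteration 1:
  x_1 = (10 - (4)·0.000 - (-3)·0.000 - (-3)·0.000) / (-12) = -0.833
  x_2 = (-7 - (2)·-0.833 - (-3)·0.000 - (4)·0.000) / (13) = -0.410
  x_3 = (-11 - (1)·-0.833 - (4)·-0.410 - (4)·0.000) / (10) = -0.853
  x_4 = (7 - (2)·-0.833 - (-1)·-0.410 - (-2)·-0.853) / (-8) = -0.819
Iteration 2:
  x_1 = (10 - (4)·-0.410 - (-3)·-0.853 - (-3)·-0.819) / (-12) = -0.552
  x_2 = (-7 - (2)·-0.552 - (-3)·-0.853 - (4)·-0.819) / (13) = -0.398
  x_3 = (-11 - (1)·-0.552 - (4)·-0.398 - (4)·-0.819) / (10) = -0.558
  x_4 = (7 - (2)·-0.552 - (-1)·-0.398 - (-2)·-0.558) / (-8) = -0.824
Change: (0.281, 0.012, 0.295, -0.005) → max |·| = 0.295

0.295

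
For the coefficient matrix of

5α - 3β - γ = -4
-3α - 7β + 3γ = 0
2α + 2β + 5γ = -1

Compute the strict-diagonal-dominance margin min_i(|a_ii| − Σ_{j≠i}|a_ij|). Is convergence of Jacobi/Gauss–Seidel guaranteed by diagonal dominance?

row 1: |5| − (3+1) = 1
row 2: |-7| − (3+3) = 1
row 3: |5| − (2+2) = 1
minimum over rows = 1 → strictly diagonally dominant (convergence guaranteed)

1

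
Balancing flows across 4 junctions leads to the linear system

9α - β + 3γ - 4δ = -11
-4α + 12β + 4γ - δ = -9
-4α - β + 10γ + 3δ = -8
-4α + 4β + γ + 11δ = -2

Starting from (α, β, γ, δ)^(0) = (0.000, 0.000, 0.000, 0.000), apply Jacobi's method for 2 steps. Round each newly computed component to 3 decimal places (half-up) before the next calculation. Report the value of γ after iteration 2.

Iteration 1:
  α = (-11 - (-1)·0.000 - (3)·0.000 - (-4)·0.000) / (9) = -1.222
  β = (-9 - (-4)·0.000 - (4)·0.000 - (-1)·0.000) / (12) = -0.750
  γ = (-8 - (-4)·0.000 - (-1)·0.000 - (3)·0.000) / (10) = -0.800
  δ = (-2 - (-4)·0.000 - (4)·0.000 - (1)·0.000) / (11) = -0.182
Iteration 2:
  α = (-11 - (-1)·-0.750 - (3)·-0.800 - (-4)·-0.182) / (9) = -1.120
  β = (-9 - (-4)·-1.222 - (4)·-0.800 - (-1)·-0.182) / (12) = -0.906
  γ = (-8 - (-4)·-1.222 - (-1)·-0.750 - (3)·-0.182) / (10) = -1.309
  δ = (-2 - (-4)·-1.222 - (4)·-0.750 - (1)·-0.800) / (11) = -0.281

-1.309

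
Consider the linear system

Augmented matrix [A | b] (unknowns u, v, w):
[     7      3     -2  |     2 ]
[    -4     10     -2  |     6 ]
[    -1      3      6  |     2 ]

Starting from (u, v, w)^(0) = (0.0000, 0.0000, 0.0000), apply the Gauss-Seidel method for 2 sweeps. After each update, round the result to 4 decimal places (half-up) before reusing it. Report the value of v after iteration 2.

Iteration 1:
  u = (2 - (3)·0.0000 - (-2)·0.0000) / (7) = 0.2857
  v = (6 - (-4)·0.2857 - (-2)·0.0000) / (10) = 0.7143
  w = (2 - (-1)·0.2857 - (3)·0.7143) / (6) = 0.0238
Iteration 2:
  u = (2 - (3)·0.7143 - (-2)·0.0238) / (7) = -0.0136
  v = (6 - (-4)·-0.0136 - (-2)·0.0238) / (10) = 0.5993
  w = (2 - (-1)·-0.0136 - (3)·0.5993) / (6) = 0.0314

0.5993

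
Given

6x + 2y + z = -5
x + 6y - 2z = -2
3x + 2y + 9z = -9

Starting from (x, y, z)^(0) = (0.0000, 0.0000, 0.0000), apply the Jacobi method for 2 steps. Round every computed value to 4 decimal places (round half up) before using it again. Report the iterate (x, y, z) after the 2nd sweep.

(-0.5556, -0.5278, -0.6482)

Iteration 1:
  x = (-5 - (2)·0.0000 - (1)·0.0000) / (6) = -0.8333
  y = (-2 - (1)·0.0000 - (-2)·0.0000) / (6) = -0.3333
  z = (-9 - (3)·0.0000 - (2)·0.0000) / (9) = -1.0000
Iteration 2:
  x = (-5 - (2)·-0.3333 - (1)·-1.0000) / (6) = -0.5556
  y = (-2 - (1)·-0.8333 - (-2)·-1.0000) / (6) = -0.5278
  z = (-9 - (3)·-0.8333 - (2)·-0.3333) / (9) = -0.6482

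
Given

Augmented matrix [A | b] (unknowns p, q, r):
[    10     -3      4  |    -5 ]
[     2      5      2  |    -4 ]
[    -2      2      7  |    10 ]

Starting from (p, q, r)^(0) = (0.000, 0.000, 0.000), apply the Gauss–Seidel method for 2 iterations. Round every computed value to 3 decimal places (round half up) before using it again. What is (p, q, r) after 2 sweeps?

Iteration 1:
  p = (-5 - (-3)·0.000 - (4)·0.000) / (10) = -0.500
  q = (-4 - (2)·-0.500 - (2)·0.000) / (5) = -0.600
  r = (10 - (-2)·-0.500 - (2)·-0.600) / (7) = 1.457
Iteration 2:
  p = (-5 - (-3)·-0.600 - (4)·1.457) / (10) = -1.263
  q = (-4 - (2)·-1.263 - (2)·1.457) / (5) = -0.878
  r = (10 - (-2)·-1.263 - (2)·-0.878) / (7) = 1.319

(-1.263, -0.878, 1.319)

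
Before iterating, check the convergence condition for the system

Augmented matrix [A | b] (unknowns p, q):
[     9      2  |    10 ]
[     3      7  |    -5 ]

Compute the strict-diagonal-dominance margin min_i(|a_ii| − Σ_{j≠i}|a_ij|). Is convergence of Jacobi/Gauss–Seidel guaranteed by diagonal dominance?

row 1: |9| − (2) = 7
row 2: |7| − (3) = 4
minimum over rows = 4 → strictly diagonally dominant (convergence guaranteed)

4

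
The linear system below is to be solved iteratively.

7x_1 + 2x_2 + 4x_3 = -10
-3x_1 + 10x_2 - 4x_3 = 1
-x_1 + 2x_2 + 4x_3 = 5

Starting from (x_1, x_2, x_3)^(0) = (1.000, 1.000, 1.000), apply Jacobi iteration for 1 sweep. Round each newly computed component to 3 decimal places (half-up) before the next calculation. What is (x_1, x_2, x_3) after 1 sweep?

Iteration 1:
  x_1 = (-10 - (2)·1.000 - (4)·1.000) / (7) = -2.286
  x_2 = (1 - (-3)·1.000 - (-4)·1.000) / (10) = 0.800
  x_3 = (5 - (-1)·1.000 - (2)·1.000) / (4) = 1.000

(-2.286, 0.800, 1.000)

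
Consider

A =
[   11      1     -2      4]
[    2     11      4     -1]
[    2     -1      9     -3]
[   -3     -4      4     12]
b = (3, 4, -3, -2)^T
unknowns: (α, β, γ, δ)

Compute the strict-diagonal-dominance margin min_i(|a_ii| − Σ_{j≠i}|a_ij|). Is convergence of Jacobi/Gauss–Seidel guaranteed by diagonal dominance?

1

row 1: |11| − (1+2+4) = 4
row 2: |11| − (2+4+1) = 4
row 3: |9| − (2+1+3) = 3
row 4: |12| − (3+4+4) = 1
minimum over rows = 1 → strictly diagonally dominant (convergence guaranteed)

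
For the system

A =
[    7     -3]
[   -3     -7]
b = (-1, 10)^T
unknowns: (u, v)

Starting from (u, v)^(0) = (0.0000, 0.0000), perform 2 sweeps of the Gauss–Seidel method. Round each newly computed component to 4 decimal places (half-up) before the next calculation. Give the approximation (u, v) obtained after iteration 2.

Iteration 1:
  u = (-1 - (-3)·0.0000) / (7) = -0.1429
  v = (10 - (-3)·-0.1429) / (-7) = -1.3673
Iteration 2:
  u = (-1 - (-3)·-1.3673) / (7) = -0.7288
  v = (10 - (-3)·-0.7288) / (-7) = -1.1162

(-0.7288, -1.1162)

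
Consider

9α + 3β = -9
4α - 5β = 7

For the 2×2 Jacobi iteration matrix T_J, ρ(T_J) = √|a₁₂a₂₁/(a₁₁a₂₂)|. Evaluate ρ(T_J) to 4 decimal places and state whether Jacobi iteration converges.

a₁₂a₂₁/(a₁₁a₂₂) = (3)·(4) / ((9)·(-5)) = -0.266667
ρ = √|-0.266667| = √0.266667 = 0.5164
ρ < 1, so Jacobi converges

0.5164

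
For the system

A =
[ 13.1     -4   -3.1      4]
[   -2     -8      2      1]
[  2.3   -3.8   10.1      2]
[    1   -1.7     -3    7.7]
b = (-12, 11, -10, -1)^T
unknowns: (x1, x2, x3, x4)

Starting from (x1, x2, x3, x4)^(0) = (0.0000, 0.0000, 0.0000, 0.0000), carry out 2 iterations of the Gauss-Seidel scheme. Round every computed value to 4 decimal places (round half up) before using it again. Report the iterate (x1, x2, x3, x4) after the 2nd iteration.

(-1.3281, -1.4382, -1.0829, -0.6968)

Iteration 1:
  x1 = (-12 - (-4)·0.0000 - (-3.1)·0.0000 - (4)·0.0000) / (13.1) = -0.9160
  x2 = (11 - (-2)·-0.9160 - (2)·0.0000 - (1)·0.0000) / (-8) = -1.1460
  x3 = (-10 - (2.3)·-0.9160 - (-3.8)·-1.1460 - (2)·0.0000) / (10.1) = -1.2127
  x4 = (-1 - (1)·-0.9160 - (-1.7)·-1.1460 - (-3)·-1.2127) / (7.7) = -0.7364
Iteration 2:
  x1 = (-12 - (-4)·-1.1460 - (-3.1)·-1.2127 - (4)·-0.7364) / (13.1) = -1.3281
  x2 = (11 - (-2)·-1.3281 - (2)·-1.2127 - (1)·-0.7364) / (-8) = -1.4382
  x3 = (-10 - (2.3)·-1.3281 - (-3.8)·-1.4382 - (2)·-0.7364) / (10.1) = -1.0829
  x4 = (-1 - (1)·-1.3281 - (-1.7)·-1.4382 - (-3)·-1.0829) / (7.7) = -0.6968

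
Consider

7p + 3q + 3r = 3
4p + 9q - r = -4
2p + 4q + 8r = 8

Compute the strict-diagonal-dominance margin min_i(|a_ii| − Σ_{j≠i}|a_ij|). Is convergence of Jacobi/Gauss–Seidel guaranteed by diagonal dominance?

1

row 1: |7| − (3+3) = 1
row 2: |9| − (4+1) = 4
row 3: |8| − (2+4) = 2
minimum over rows = 1 → strictly diagonally dominant (convergence guaranteed)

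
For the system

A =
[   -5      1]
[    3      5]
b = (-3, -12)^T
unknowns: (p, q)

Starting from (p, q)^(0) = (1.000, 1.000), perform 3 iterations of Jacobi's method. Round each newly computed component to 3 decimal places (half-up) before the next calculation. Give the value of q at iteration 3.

Iteration 1:
  p = (-3 - (1)·1.000) / (-5) = 0.800
  q = (-12 - (3)·1.000) / (5) = -3.000
Iteration 2:
  p = (-3 - (1)·-3.000) / (-5) = 0.000
  q = (-12 - (3)·0.800) / (5) = -2.880
Iteration 3:
  p = (-3 - (1)·-2.880) / (-5) = 0.024
  q = (-12 - (3)·0.000) / (5) = -2.400

-2.400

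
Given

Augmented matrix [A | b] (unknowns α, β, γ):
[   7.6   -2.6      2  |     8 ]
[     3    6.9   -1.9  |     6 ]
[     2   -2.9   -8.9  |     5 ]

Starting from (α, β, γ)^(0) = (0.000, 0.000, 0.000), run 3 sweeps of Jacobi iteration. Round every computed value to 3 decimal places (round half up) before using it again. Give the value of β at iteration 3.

Iteration 1:
  α = (8 - (-2.6)·0.000 - (2)·0.000) / (7.6) = 1.053
  β = (6 - (3)·0.000 - (-1.9)·0.000) / (6.9) = 0.870
  γ = (5 - (2)·0.000 - (-2.9)·0.000) / (-8.9) = -0.562
Iteration 2:
  α = (8 - (-2.6)·0.870 - (2)·-0.562) / (7.6) = 1.498
  β = (6 - (3)·1.053 - (-1.9)·-0.562) / (6.9) = 0.257
  γ = (5 - (2)·1.053 - (-2.9)·0.870) / (-8.9) = -0.609
Iteration 3:
  α = (8 - (-2.6)·0.257 - (2)·-0.609) / (7.6) = 1.301
  β = (6 - (3)·1.498 - (-1.9)·-0.609) / (6.9) = 0.051
  γ = (5 - (2)·1.498 - (-2.9)·0.257) / (-8.9) = -0.309

0.051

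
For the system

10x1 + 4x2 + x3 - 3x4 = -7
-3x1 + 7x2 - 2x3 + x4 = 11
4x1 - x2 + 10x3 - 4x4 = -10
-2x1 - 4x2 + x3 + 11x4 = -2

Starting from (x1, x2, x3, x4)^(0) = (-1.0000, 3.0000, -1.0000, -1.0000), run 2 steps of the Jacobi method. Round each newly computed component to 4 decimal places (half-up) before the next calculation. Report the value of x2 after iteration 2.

Iteration 1:
  x1 = (-7 - (4)·3.0000 - (1)·-1.0000 - (-3)·-1.0000) / (10) = -2.1000
  x2 = (11 - (-3)·-1.0000 - (-2)·-1.0000 - (1)·-1.0000) / (7) = 1.0000
  x3 = (-10 - (4)·-1.0000 - (-1)·3.0000 - (-4)·-1.0000) / (10) = -0.7000
  x4 = (-2 - (-2)·-1.0000 - (-4)·3.0000 - (1)·-1.0000) / (11) = 0.8182
Iteration 2:
  x1 = (-7 - (4)·1.0000 - (1)·-0.7000 - (-3)·0.8182) / (10) = -0.7845
  x2 = (11 - (-3)·-2.1000 - (-2)·-0.7000 - (1)·0.8182) / (7) = 0.3545
  x3 = (-10 - (4)·-2.1000 - (-1)·1.0000 - (-4)·0.8182) / (10) = 0.2673
  x4 = (-2 - (-2)·-2.1000 - (-4)·1.0000 - (1)·-0.7000) / (11) = -0.1364

0.3545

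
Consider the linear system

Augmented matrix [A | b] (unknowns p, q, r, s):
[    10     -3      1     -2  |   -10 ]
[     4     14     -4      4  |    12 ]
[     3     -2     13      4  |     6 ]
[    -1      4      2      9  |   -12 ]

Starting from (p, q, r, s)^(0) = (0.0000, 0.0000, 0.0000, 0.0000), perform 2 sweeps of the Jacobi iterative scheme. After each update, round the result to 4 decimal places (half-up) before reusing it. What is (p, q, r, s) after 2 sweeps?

Iteration 1:
  p = (-10 - (-3)·0.0000 - (1)·0.0000 - (-2)·0.0000) / (10) = -1.0000
  q = (12 - (4)·0.0000 - (-4)·0.0000 - (4)·0.0000) / (14) = 0.8571
  r = (6 - (3)·0.0000 - (-2)·0.0000 - (4)·0.0000) / (13) = 0.4615
  s = (-12 - (-1)·0.0000 - (4)·0.0000 - (2)·0.0000) / (9) = -1.3333
Iteration 2:
  p = (-10 - (-3)·0.8571 - (1)·0.4615 - (-2)·-1.3333) / (10) = -1.0557
  q = (12 - (4)·-1.0000 - (-4)·0.4615 - (4)·-1.3333) / (14) = 1.6557
  r = (6 - (3)·-1.0000 - (-2)·0.8571 - (4)·-1.3333) / (13) = 1.2344
  s = (-12 - (-1)·-1.0000 - (4)·0.8571 - (2)·0.4615) / (9) = -1.9279

(-1.0557, 1.6557, 1.2344, -1.9279)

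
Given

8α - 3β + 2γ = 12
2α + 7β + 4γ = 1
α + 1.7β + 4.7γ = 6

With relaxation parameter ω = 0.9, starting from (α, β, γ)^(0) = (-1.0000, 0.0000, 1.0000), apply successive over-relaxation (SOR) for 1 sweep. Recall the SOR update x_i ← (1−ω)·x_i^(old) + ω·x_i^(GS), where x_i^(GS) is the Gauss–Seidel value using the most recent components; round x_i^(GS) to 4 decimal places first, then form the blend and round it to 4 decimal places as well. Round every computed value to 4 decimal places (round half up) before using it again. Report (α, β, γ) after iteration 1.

Iteration 1:
  α: GS value = (12 - (-3)·0.0000 - (2)·1.0000) / (8) = 1.2500;  α ← (1−ω)·-1.0000 + ω·1.2500 = 1.0250
  β: GS value = (1 - (2)·1.0250 - (4)·1.0000) / (7) = -0.7214;  β ← (1−ω)·0.0000 + ω·-0.7214 = -0.6493
  γ: GS value = (6 - (1)·1.0250 - (1.7)·-0.6493) / (4.7) = 1.2934;  γ ← (1−ω)·1.0000 + ω·1.2934 = 1.2641

(1.0250, -0.6493, 1.2641)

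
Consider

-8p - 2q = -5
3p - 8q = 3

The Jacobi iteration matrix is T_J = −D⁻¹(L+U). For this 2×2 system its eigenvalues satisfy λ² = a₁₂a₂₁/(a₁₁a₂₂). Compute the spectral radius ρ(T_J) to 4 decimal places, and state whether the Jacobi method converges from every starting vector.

a₁₂a₂₁/(a₁₁a₂₂) = (-2)·(3) / ((-8)·(-8)) = -0.093750
ρ = √|-0.093750| = √0.093750 = 0.3062
ρ < 1, so Jacobi converges

0.3062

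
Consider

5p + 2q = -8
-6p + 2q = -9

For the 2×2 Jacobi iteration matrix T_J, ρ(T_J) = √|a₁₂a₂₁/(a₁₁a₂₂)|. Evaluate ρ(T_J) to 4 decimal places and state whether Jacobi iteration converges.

1.0954

a₁₂a₂₁/(a₁₁a₂₂) = (2)·(-6) / ((5)·(2)) = -1.200000
ρ = √|-1.200000| = √1.200000 = 1.0954
ρ > 1, so Jacobi diverges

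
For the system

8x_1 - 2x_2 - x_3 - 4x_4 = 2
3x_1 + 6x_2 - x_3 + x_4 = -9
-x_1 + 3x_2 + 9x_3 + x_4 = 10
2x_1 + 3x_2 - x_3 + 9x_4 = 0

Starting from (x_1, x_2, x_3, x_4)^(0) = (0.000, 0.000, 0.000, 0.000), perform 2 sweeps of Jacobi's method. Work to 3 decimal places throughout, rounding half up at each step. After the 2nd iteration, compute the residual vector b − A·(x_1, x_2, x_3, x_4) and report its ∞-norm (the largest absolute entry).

2.919

Iteration 1:
  x_1 = (2 - (-2)·0.000 - (-1)·0.000 - (-4)·0.000) / (8) = 0.250
  x_2 = (-9 - (3)·0.000 - (-1)·0.000 - (1)·0.000) / (6) = -1.500
  x_3 = (10 - (-1)·0.000 - (3)·0.000 - (1)·0.000) / (9) = 1.111
  x_4 = (0 - (2)·0.000 - (3)·0.000 - (-1)·0.000) / (9) = 0.000
Iteration 2:
  x_1 = (2 - (-2)·-1.500 - (-1)·1.111 - (-4)·0.000) / (8) = 0.014
  x_2 = (-9 - (3)·0.250 - (-1)·1.111 - (1)·0.000) / (6) = -1.440
  x_3 = (10 - (-1)·0.250 - (3)·-1.500 - (1)·0.000) / (9) = 1.639
  x_4 = (0 - (2)·0.250 - (3)·-1.500 - (-1)·1.111) / (9) = 0.568
Residual b − A·x = (2.919, 0.669, -0.985, 0.819); ∞-norm = 2.919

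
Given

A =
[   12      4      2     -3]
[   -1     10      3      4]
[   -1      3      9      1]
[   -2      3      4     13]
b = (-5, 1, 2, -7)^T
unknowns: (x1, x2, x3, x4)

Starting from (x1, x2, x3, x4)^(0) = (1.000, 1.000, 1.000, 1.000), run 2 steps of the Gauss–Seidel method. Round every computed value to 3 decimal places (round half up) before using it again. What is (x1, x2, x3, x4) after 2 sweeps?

(-0.379, 0.211, 0.173, -0.699)

Iteration 1:
  x1 = (-5 - (4)·1.000 - (2)·1.000 - (-3)·1.000) / (12) = -0.667
  x2 = (1 - (-1)·-0.667 - (3)·1.000 - (4)·1.000) / (10) = -0.667
  x3 = (2 - (-1)·-0.667 - (3)·-0.667 - (1)·1.000) / (9) = 0.259
  x4 = (-7 - (-2)·-0.667 - (3)·-0.667 - (4)·0.259) / (13) = -0.567
Iteration 2:
  x1 = (-5 - (4)·-0.667 - (2)·0.259 - (-3)·-0.567) / (12) = -0.379
  x2 = (1 - (-1)·-0.379 - (3)·0.259 - (4)·-0.567) / (10) = 0.211
  x3 = (2 - (-1)·-0.379 - (3)·0.211 - (1)·-0.567) / (9) = 0.173
  x4 = (-7 - (-2)·-0.379 - (3)·0.211 - (4)·0.173) / (13) = -0.699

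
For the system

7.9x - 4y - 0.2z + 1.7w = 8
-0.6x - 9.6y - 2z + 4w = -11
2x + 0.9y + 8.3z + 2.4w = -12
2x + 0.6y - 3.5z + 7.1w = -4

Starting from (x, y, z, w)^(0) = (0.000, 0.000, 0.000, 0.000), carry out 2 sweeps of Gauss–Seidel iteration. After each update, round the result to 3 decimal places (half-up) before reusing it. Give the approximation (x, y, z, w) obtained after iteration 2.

Iteration 1:
  x = (8 - (-4)·0.000 - (-0.2)·0.000 - (1.7)·0.000) / (7.9) = 1.013
  y = (-11 - (-0.6)·1.013 - (-2)·0.000 - (4)·0.000) / (-9.6) = 1.083
  z = (-12 - (2)·1.013 - (0.9)·1.083 - (2.4)·0.000) / (8.3) = -1.807
  w = (-4 - (2)·1.013 - (0.6)·1.083 - (-3.5)·-1.807) / (7.1) = -1.831
Iteration 2:
  x = (8 - (-4)·1.083 - (-0.2)·-1.807 - (1.7)·-1.831) / (7.9) = 1.909
  y = (-11 - (-0.6)·1.909 - (-2)·-1.807 - (4)·-1.831) / (-9.6) = 0.640
  z = (-12 - (2)·1.909 - (0.9)·0.640 - (2.4)·-1.831) / (8.3) = -1.446
  w = (-4 - (2)·1.909 - (0.6)·0.640 - (-3.5)·-1.446) / (7.1) = -1.868

(1.909, 0.640, -1.446, -1.868)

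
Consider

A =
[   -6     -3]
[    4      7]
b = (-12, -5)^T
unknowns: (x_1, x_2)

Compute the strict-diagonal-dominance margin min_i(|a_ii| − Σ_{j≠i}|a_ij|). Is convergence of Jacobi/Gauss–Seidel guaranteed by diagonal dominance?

3

row 1: |-6| − (3) = 3
row 2: |7| − (4) = 3
minimum over rows = 3 → strictly diagonally dominant (convergence guaranteed)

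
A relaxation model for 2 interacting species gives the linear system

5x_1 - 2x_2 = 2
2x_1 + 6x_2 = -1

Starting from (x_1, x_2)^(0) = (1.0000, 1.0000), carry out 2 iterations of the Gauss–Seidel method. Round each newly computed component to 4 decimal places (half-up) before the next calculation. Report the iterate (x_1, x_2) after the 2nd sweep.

Iteration 1:
  x_1 = (2 - (-2)·1.0000) / (5) = 0.8000
  x_2 = (-1 - (2)·0.8000) / (6) = -0.4333
Iteration 2:
  x_1 = (2 - (-2)·-0.4333) / (5) = 0.2267
  x_2 = (-1 - (2)·0.2267) / (6) = -0.2422

(0.2267, -0.2422)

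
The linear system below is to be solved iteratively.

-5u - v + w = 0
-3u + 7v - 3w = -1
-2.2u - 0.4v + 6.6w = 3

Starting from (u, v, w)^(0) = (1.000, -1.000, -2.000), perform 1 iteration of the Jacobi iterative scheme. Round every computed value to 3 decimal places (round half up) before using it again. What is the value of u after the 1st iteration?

Iteration 1:
  u = (0 - (-1)·-1.000 - (1)·-2.000) / (-5) = -0.200
  v = (-1 - (-3)·1.000 - (-3)·-2.000) / (7) = -0.571
  w = (3 - (-2.2)·1.000 - (-0.4)·-1.000) / (6.6) = 0.727

-0.200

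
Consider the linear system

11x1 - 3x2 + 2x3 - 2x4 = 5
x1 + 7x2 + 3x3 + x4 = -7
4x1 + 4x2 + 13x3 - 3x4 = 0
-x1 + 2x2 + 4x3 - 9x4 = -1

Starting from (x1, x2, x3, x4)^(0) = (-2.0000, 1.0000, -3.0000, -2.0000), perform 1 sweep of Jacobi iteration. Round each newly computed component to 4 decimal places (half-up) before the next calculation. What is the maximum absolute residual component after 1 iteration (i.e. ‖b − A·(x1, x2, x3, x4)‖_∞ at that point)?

12.6696

Iteration 1:
  x1 = (5 - (-3)·1.0000 - (2)·-3.0000 - (-2)·-2.0000) / (11) = 0.9091
  x2 = (-7 - (1)·-2.0000 - (3)·-3.0000 - (1)·-2.0000) / (7) = 0.8571
  x3 = (0 - (4)·-2.0000 - (4)·1.0000 - (-3)·-2.0000) / (13) = -0.1538
  x4 = (-1 - (-1)·-2.0000 - (2)·1.0000 - (4)·-3.0000) / (-9) = -0.7778
Residual b − A·x = (-3.6768, -12.6696, -7.3988, -8.1901); ∞-norm = 12.6696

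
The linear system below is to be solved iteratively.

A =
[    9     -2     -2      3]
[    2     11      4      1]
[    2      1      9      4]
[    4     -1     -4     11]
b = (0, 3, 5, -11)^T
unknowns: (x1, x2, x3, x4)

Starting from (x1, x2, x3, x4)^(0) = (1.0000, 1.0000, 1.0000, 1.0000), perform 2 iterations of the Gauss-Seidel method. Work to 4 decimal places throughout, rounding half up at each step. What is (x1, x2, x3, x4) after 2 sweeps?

Iteration 1:
  x1 = (0 - (-2)·1.0000 - (-2)·1.0000 - (3)·1.0000) / (9) = 0.1111
  x2 = (3 - (2)·0.1111 - (4)·1.0000 - (1)·1.0000) / (11) = -0.2020
  x3 = (5 - (2)·0.1111 - (1)·-0.2020 - (4)·1.0000) / (9) = 0.1089
  x4 = (-11 - (4)·0.1111 - (-1)·-0.2020 - (-4)·0.1089) / (11) = -1.0192
Iteration 2:
  x1 = (0 - (-2)·-0.2020 - (-2)·0.1089 - (3)·-1.0192) / (9) = 0.3190
  x2 = (3 - (2)·0.3190 - (4)·0.1089 - (1)·-1.0192) / (11) = 0.2678
  x3 = (5 - (2)·0.3190 - (1)·0.2678 - (4)·-1.0192) / (9) = 0.9079
  x4 = (-11 - (4)·0.3190 - (-1)·0.2678 - (-4)·0.9079) / (11) = -0.7615

(0.3190, 0.2678, 0.9079, -0.7615)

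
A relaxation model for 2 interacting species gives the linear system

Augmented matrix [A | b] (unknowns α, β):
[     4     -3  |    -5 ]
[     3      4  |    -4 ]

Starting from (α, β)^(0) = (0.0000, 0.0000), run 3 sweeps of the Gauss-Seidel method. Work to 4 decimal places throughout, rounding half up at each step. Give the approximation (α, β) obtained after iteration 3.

(-1.2705, -0.0471)

Iteration 1:
  α = (-5 - (-3)·0.0000) / (4) = -1.2500
  β = (-4 - (3)·-1.2500) / (4) = -0.0625
Iteration 2:
  α = (-5 - (-3)·-0.0625) / (4) = -1.2969
  β = (-4 - (3)·-1.2969) / (4) = -0.0273
Iteration 3:
  α = (-5 - (-3)·-0.0273) / (4) = -1.2705
  β = (-4 - (3)·-1.2705) / (4) = -0.0471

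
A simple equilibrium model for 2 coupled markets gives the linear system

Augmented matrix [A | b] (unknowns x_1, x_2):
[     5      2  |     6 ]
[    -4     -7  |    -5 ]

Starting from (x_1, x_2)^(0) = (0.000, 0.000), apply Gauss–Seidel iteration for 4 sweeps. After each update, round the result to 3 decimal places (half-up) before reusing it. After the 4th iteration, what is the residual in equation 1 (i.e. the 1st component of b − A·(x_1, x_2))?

Iteration 1:
  x_1 = (6 - (2)·0.000) / (5) = 1.200
  x_2 = (-5 - (-4)·1.200) / (-7) = 0.029
Iteration 2:
  x_1 = (6 - (2)·0.029) / (5) = 1.188
  x_2 = (-5 - (-4)·1.188) / (-7) = 0.035
Iteration 3:
  x_1 = (6 - (2)·0.035) / (5) = 1.186
  x_2 = (-5 - (-4)·1.186) / (-7) = 0.037
Iteration 4:
  x_1 = (6 - (2)·0.037) / (5) = 1.185
  x_2 = (-5 - (-4)·1.185) / (-7) = 0.037
Residual b − A·x = (0.001, -0.001)

0.001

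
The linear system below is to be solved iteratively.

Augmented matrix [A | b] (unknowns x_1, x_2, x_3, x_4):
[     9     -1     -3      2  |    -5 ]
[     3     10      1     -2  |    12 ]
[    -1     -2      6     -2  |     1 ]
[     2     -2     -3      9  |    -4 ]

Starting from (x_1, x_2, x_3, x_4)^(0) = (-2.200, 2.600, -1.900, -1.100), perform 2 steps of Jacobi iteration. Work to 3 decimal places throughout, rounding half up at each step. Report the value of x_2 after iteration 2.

1.365

Iteration 1:
  x_1 = (-5 - (-1)·2.600 - (-3)·-1.900 - (2)·-1.100) / (9) = -0.656
  x_2 = (12 - (3)·-2.200 - (1)·-1.900 - (-2)·-1.100) / (10) = 1.830
  x_3 = (1 - (-1)·-2.200 - (-2)·2.600 - (-2)·-1.100) / (6) = 0.300
  x_4 = (-4 - (2)·-2.200 - (-2)·2.600 - (-3)·-1.900) / (9) = -0.011
Iteration 2:
  x_1 = (-5 - (-1)·1.830 - (-3)·0.300 - (2)·-0.011) / (9) = -0.250
  x_2 = (12 - (3)·-0.656 - (1)·0.300 - (-2)·-0.011) / (10) = 1.365
  x_3 = (1 - (-1)·-0.656 - (-2)·1.830 - (-2)·-0.011) / (6) = 0.664
  x_4 = (-4 - (2)·-0.656 - (-2)·1.830 - (-3)·0.300) / (9) = 0.208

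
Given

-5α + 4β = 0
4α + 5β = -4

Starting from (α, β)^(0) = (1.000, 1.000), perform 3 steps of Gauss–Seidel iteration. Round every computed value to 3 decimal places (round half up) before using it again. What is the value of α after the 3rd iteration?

Iteration 1:
  α = (0 - (4)·1.000) / (-5) = 0.800
  β = (-4 - (4)·0.800) / (5) = -1.440
Iteration 2:
  α = (0 - (4)·-1.440) / (-5) = -1.152
  β = (-4 - (4)·-1.152) / (5) = 0.122
Iteration 3:
  α = (0 - (4)·0.122) / (-5) = 0.098
  β = (-4 - (4)·0.098) / (5) = -0.878

0.098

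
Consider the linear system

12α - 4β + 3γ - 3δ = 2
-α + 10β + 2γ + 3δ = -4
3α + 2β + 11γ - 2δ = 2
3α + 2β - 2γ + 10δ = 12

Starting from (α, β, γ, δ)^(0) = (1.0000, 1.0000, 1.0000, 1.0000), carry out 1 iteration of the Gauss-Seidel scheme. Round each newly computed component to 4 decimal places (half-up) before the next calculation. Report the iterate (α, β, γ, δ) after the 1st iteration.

(0.5000, -0.8500, 0.3818, 1.2964)

Iteration 1:
  α = (2 - (-4)·1.0000 - (3)·1.0000 - (-3)·1.0000) / (12) = 0.5000
  β = (-4 - (-1)·0.5000 - (2)·1.0000 - (3)·1.0000) / (10) = -0.8500
  γ = (2 - (3)·0.5000 - (2)·-0.8500 - (-2)·1.0000) / (11) = 0.3818
  δ = (12 - (3)·0.5000 - (2)·-0.8500 - (-2)·0.3818) / (10) = 1.2964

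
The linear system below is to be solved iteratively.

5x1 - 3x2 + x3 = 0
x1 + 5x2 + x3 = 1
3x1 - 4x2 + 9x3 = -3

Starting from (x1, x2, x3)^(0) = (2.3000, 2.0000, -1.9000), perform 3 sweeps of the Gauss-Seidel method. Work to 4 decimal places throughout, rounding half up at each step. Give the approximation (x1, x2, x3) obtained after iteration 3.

Iteration 1:
  x1 = (0 - (-3)·2.0000 - (1)·-1.9000) / (5) = 1.5800
  x2 = (1 - (1)·1.5800 - (1)·-1.9000) / (5) = 0.2640
  x3 = (-3 - (3)·1.5800 - (-4)·0.2640) / (9) = -0.7427
Iteration 2:
  x1 = (0 - (-3)·0.2640 - (1)·-0.7427) / (5) = 0.3069
  x2 = (1 - (1)·0.3069 - (1)·-0.7427) / (5) = 0.2872
  x3 = (-3 - (3)·0.3069 - (-4)·0.2872) / (9) = -0.3080
Iteration 3:
  x1 = (0 - (-3)·0.2872 - (1)·-0.3080) / (5) = 0.2339
  x2 = (1 - (1)·0.2339 - (1)·-0.3080) / (5) = 0.2148
  x3 = (-3 - (3)·0.2339 - (-4)·0.2148) / (9) = -0.3158

(0.2339, 0.2148, -0.3158)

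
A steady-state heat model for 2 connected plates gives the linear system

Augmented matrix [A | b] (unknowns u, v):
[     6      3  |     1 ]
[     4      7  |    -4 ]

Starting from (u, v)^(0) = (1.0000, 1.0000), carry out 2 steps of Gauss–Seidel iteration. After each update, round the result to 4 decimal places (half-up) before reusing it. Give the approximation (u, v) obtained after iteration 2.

Iteration 1:
  u = (1 - (3)·1.0000) / (6) = -0.3333
  v = (-4 - (4)·-0.3333) / (7) = -0.3810
Iteration 2:
  u = (1 - (3)·-0.3810) / (6) = 0.3572
  v = (-4 - (4)·0.3572) / (7) = -0.7755

(0.3572, -0.7755)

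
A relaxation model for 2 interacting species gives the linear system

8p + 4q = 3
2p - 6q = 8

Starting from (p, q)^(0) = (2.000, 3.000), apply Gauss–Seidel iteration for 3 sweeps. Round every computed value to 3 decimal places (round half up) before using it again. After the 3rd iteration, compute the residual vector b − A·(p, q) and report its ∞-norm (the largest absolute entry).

0.520

Iteration 1:
  p = (3 - (4)·3.000) / (8) = -1.125
  q = (8 - (2)·-1.125) / (-6) = -1.708
Iteration 2:
  p = (3 - (4)·-1.708) / (8) = 1.229
  q = (8 - (2)·1.229) / (-6) = -0.924
Iteration 3:
  p = (3 - (4)·-0.924) / (8) = 0.837
  q = (8 - (2)·0.837) / (-6) = -1.054
Residual b − A·x = (0.520, 0.002); ∞-norm = 0.520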